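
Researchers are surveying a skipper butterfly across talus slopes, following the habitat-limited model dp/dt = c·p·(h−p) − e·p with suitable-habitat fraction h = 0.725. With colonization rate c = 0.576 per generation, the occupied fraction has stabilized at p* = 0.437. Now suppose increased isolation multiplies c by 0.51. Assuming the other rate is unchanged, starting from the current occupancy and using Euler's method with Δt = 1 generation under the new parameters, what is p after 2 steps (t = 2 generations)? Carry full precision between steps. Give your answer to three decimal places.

Balance c(h−p*) = e gives e = 0.576×(0.725 − 0.43700) = 0.16589.
Starting from p₀ = 0.43700; update p ← p + (dp/dt)·Δt with the new parameters.
p: 0.43700 → 0.40148  (Δp = -0.03552)
p: 0.40148 → 0.37303  (Δp = -0.02844)

0.373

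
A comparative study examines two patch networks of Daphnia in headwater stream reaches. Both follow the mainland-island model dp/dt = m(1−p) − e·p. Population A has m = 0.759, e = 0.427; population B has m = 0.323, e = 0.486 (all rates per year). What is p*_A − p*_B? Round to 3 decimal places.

A: p*_A = m/(m+e) = 0.759/1.1860 = 0.6400.
B: p*_B = 0.323/0.8090 = 0.3993.
p*_A − p*_B = 0.6400 − 0.3993 = 0.2407.

0.241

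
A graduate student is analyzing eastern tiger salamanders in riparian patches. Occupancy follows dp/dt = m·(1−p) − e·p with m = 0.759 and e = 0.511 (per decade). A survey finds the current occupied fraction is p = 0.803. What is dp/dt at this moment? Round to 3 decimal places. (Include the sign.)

-0.261

Colonization term: m·(1−p) = 0.759×0.1970 = 0.14952.
Extinction term: e·p = 0.41033.
dp/dt = 0.14952 − 0.41033 = -0.26081.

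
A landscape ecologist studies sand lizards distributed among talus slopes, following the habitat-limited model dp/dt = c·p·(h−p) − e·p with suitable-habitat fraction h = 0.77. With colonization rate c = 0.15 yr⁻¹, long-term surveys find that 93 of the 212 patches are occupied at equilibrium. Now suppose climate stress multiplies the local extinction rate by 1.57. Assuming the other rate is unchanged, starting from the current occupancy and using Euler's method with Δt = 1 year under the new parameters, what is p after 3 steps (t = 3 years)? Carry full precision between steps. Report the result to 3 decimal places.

Observed p* = 93/212 = 0.43868.
Balance c(h−p*) = e gives e = 0.15×(0.77 − 0.43868) = 0.04970.
Starting from p₀ = 0.43868; update p ← p + (dp/dt)·Δt with the new parameters.
step 1: Δp = -0.01243, p = 0.42625
step 2: Δp = -0.01128, p = 0.41497
step 3: Δp = -0.01028, p = 0.40469

0.405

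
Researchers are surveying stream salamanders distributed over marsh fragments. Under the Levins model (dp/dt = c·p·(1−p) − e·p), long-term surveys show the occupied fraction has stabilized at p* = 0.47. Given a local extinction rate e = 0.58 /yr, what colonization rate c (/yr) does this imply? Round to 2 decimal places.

1.09

At equilibrium c(1−p*) = e, so c = e/(1−p*).
c = 0.58/(1 − 0.47) = 0.58/0.5300 = 1.0943.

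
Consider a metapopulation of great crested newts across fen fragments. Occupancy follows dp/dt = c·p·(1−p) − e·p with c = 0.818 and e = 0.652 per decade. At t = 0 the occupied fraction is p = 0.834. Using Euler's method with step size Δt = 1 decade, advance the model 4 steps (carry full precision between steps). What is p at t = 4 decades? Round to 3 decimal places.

Update rule: p ← p + [c·p·(1−p) − e·p]·Δt with Δt = 1.
p: 0.83400 → 0.40348  (Δp = -0.43052)
p: 0.40348 → 0.33729  (Δp = -0.06619)
p: 0.33729 → 0.30022  (Δp = -0.03707)
p: 0.30022 → 0.27633  (Δp = -0.02389)

0.276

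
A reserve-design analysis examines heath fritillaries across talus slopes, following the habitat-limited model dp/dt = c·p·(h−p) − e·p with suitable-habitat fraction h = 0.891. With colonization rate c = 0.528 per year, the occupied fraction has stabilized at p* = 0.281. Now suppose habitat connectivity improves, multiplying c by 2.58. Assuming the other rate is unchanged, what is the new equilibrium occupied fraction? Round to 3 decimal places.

0.655

Balance c(h−p*) = e gives e = 0.528×(0.891 − 0.28100) = 0.32208.
New p* = 0.891 − e/c = 0.891 − 0.32208/1.36224 = 0.65457.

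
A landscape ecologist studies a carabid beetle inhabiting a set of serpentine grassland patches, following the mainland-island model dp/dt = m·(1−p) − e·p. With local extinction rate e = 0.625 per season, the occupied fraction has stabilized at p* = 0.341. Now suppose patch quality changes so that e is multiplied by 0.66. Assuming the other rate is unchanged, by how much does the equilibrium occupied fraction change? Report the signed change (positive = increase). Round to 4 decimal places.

0.0985

Balance m(1−p*) = e·p* gives m = e·p*/(1−p*) = 0.625×0.34100/0.65900 = 0.32341.
New p* = m/(m+e) = 0.32341/(0.32341+0.41250) = 0.43947.
Δp* = 0.43947 − 0.34100 = +0.09847.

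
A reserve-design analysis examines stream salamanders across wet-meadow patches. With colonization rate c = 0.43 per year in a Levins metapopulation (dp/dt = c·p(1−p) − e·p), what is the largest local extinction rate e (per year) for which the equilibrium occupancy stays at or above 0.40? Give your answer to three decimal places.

0.258

1 − e/c ≥ 0.40 ⇒ e ≤ c(1 − 0.40) = 0.43 × 0.6000.
e_max = 0.2580.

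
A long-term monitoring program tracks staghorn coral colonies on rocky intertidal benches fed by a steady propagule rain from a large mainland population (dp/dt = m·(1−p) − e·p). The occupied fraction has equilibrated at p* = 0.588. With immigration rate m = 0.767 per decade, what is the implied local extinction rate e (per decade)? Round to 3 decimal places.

At equilibrium m(1−p*) = e·p*, so e = m(1−p*)/p*.
e = 0.767 × 0.4120 / 0.588 = 0.5374.

0.537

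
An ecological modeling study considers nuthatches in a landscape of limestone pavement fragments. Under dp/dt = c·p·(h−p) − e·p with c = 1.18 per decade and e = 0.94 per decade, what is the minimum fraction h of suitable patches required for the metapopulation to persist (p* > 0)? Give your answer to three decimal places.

0.797

p* = h − e/c is positive only when h > e/c.
h_min = e/c = 0.94/1.18 = 0.7966.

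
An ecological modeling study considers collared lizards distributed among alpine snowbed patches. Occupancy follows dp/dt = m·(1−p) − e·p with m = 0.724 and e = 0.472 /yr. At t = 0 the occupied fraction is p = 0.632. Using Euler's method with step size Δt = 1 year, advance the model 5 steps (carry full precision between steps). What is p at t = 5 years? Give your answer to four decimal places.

Update rule: p ← p + [m·(1−p) − e·p]·Δt with Δt = 1.
t = 1: p = 0.63200 + (-0.03187) = 0.60013
t = 2: p = 0.60013 + (+0.00625) = 0.60637
t = 3: p = 0.60637 + (-0.00122) = 0.60515
t = 4: p = 0.60515 + (+0.00024) = 0.60539
t = 5: p = 0.60539 + (-0.00005) = 0.60534

0.6053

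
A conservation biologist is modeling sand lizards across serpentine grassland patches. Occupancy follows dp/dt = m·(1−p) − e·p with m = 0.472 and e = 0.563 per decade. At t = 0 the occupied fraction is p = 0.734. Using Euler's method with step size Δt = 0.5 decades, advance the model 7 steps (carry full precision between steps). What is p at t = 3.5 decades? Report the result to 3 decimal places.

Update rule: p ← p + [m·(1−p) − e·p]·Δt with Δt = 0.5.
step 1: Δp = -0.14384, p = 0.59015
step 2: Δp = -0.06941, p = 0.52075
step 3: Δp = -0.03349, p = 0.48726
step 4: Δp = -0.01616, p = 0.47110
step 5: Δp = -0.00780, p = 0.46331
step 6: Δp = -0.00376, p = 0.45955
step 7: Δp = -0.00182, p = 0.45773

0.458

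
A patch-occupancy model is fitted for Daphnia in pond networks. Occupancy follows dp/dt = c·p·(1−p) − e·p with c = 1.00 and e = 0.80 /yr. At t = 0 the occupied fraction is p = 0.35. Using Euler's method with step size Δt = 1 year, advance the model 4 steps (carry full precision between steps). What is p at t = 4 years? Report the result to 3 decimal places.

0.238

Update rule: p ← p + [c·p·(1−p) − e·p]·Δt with Δt = 1.
t = 1: p = 0.35000 + (-0.05250) = 0.29750
t = 2: p = 0.29750 + (-0.02901) = 0.26849
t = 3: p = 0.26849 + (-0.01839) = 0.25010
t = 4: p = 0.25010 + (-0.01253) = 0.23757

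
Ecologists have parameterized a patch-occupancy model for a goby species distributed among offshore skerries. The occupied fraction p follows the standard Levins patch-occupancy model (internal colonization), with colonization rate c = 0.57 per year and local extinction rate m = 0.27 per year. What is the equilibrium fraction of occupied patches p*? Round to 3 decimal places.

Setting dp/dt = 0 and dividing through by p* gives c·(1−p*) = m.
So p* = 1 − m/c = 1 − 0.27/0.57 = 1 − 0.4737 = 0.5263.

0.526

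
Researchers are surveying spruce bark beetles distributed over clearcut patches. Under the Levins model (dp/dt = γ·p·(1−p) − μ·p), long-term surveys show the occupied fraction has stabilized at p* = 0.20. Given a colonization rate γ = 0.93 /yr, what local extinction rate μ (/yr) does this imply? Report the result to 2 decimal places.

0.74

At equilibrium γ(1−p*) = μ.
μ = 0.93 × (1 − 0.20) = 0.93 × 0.8000 = 0.7440.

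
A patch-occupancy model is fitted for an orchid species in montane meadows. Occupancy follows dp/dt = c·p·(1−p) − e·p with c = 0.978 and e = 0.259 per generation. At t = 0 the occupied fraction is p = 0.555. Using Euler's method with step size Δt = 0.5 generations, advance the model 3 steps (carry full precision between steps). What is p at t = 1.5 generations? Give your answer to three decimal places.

Update rule: p ← p + [c·p·(1−p) − e·p]·Δt with Δt = 0.5.
  1  |  dp/dt·Δt = +0.048898  |  p_1 = 0.603898
  2  |  dp/dt·Δt = +0.038766  |  p_2 = 0.642665
  3  |  dp/dt·Δt = +0.029072  |  p_3 = 0.671737

0.672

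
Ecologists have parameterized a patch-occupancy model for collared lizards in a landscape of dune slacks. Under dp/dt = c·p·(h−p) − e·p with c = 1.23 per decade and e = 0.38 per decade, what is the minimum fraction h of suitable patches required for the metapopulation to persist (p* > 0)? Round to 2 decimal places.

p* = h − e/c is positive only when h > e/c.
h_min = e/c = 0.38/1.23 = 0.3089.

0.31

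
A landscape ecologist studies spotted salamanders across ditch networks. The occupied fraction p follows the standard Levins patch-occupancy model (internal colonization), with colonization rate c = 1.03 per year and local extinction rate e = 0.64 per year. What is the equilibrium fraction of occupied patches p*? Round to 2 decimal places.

0.38

At equilibrium, colonization balances extinction: c·p*·(1−p*) = e·p*.
So p* = 1 − e/c = 1 − 0.64/1.03 = 1 − 0.6214 = 0.3786.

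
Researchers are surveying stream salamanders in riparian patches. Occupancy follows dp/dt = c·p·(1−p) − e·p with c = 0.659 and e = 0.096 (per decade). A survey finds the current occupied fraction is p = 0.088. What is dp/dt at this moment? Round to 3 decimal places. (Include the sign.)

Colonization term: c·p·(1−p) = 0.659×0.088×0.9120 = 0.05289.
Extinction term: e·p = 0.00845.
dp/dt = 0.05289 − 0.00845 = 0.04444.

0.044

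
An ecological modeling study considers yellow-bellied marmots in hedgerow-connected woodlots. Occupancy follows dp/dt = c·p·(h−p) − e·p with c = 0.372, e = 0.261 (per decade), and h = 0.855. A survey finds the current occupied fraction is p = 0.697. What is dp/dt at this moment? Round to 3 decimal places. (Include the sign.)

Colonization term: c·p·(h−p) = 0.372×0.697×0.1580 = 0.04097.
Extinction term: e·p = 0.18192.
dp/dt = 0.04097 − 0.18192 = -0.14095.

-0.141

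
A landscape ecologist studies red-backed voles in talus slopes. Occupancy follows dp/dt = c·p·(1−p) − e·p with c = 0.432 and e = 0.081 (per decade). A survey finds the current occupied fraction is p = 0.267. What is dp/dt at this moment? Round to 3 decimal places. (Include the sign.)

Colonization term: c·p·(1−p) = 0.432×0.267×0.7330 = 0.08455.
Extinction term: e·p = 0.02163.
dp/dt = 0.08455 − 0.02163 = 0.06292.

0.063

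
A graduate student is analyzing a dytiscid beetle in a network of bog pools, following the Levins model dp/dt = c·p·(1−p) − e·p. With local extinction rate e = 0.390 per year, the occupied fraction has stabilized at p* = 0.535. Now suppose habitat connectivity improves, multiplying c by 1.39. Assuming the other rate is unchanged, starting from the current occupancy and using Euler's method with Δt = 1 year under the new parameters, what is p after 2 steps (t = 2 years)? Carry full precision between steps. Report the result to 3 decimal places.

0.652

Balance c(1−p*) = e gives c = e/(1 − 0.53500) = 0.390/0.46500 = 0.83871.
Starting from p₀ = 0.53500; update p ← p + (dp/dt)·Δt with the new parameters.
  1  |  dp/dt·Δt = +0.081373  |  p_1 = 0.616374
  2  |  dp/dt·Δt = +0.035278  |  p_2 = 0.651651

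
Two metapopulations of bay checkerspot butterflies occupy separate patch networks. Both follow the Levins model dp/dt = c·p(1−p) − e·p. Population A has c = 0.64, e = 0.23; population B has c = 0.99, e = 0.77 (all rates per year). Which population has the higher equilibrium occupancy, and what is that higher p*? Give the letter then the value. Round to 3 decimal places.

A, 0.641

A: p*_A = 1 − 0.23/0.64 = 0.6406.
B: p*_B = 1 − 0.77/0.99 = 0.2222.
A is higher at 0.6406.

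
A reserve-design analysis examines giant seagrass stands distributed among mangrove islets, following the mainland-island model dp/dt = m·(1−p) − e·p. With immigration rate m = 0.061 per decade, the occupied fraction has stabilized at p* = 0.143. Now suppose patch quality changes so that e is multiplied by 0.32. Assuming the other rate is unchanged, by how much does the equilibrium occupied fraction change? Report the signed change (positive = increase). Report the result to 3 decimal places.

0.200

Balance m(1−p*) = e·p* gives e = m(1−p*)/p* = 0.061×0.85700/0.14300 = 0.36557.
New p* = m/(m+e) = 0.06100/(0.06100+0.11698) = 0.34274.
Δp* = 0.34274 − 0.14300 = +0.19974.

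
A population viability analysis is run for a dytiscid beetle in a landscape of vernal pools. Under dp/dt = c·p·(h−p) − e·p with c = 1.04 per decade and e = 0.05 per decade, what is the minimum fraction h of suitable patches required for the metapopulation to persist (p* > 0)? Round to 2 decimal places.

p* = h − e/c is positive only when h > e/c.
h_min = e/c = 0.05/1.04 = 0.0481.

0.05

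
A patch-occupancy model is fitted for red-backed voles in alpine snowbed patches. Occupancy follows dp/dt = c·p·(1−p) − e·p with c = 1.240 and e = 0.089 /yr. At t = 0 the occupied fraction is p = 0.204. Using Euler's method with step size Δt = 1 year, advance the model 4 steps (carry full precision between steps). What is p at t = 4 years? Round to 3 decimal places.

0.933

Update rule: p ← p + [c·p·(1−p) − e·p]·Δt with Δt = 1.
step 1: Δp = +0.18320, p = 0.38720
step 2: Δp = +0.25976, p = 0.64696
step 3: Δp = +0.22564, p = 0.87260
step 4: Δp = +0.06019, p = 0.93279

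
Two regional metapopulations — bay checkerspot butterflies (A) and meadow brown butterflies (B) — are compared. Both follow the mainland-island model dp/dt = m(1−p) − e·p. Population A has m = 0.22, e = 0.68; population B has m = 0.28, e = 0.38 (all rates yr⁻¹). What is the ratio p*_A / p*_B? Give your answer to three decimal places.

A: p*_A = m/(m+e) = 0.22/0.9000 = 0.2444.
B: p*_B = 0.28/0.6600 = 0.4242.
p*_A / p*_B = 0.2444/0.4242 = 0.5762.

0.576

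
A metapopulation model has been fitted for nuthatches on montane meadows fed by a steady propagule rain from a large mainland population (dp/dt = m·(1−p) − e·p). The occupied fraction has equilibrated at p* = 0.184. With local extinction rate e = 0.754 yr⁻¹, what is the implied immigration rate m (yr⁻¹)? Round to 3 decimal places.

At equilibrium m(1−p*) = e·p*, so m = e·p*/(1−p*).
m = 0.754 × 0.184 / 0.8160 = 0.1387/0.8160 = 0.1700.

0.170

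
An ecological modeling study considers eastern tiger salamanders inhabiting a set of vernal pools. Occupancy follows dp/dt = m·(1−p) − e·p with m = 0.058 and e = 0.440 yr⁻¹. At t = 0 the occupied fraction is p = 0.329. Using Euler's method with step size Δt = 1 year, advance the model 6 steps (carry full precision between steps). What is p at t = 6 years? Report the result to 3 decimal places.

Update rule: p ← p + [m·(1−p) − e·p]·Δt with Δt = 1.
step 1: Δp = -0.10584, p = 0.22316
step 2: Δp = -0.05313, p = 0.17003
step 3: Δp = -0.02667, p = 0.14335
step 4: Δp = -0.01339, p = 0.12996
step 5: Δp = -0.00672, p = 0.12324
step 6: Δp = -0.00337, p = 0.11987

0.120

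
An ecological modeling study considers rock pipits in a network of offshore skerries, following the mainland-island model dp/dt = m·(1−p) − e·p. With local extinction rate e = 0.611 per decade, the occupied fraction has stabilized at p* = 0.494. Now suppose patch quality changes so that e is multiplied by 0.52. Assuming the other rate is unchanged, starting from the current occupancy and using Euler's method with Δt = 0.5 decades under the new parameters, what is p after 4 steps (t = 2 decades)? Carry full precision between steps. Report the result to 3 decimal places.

Balance m(1−p*) = e·p* gives m = e·p*/(1−p*) = 0.611×0.49400/0.50600 = 0.59651.
Starting from p₀ = 0.49400; update p ← p + (dp/dt)·Δt with the new parameters.
step 1: Δp = +0.07244, p = 0.56644
step 2: Δp = +0.03933, p = 0.60577
step 3: Δp = +0.02135, p = 0.62712
step 4: Δp = +0.01159, p = 0.63871

0.639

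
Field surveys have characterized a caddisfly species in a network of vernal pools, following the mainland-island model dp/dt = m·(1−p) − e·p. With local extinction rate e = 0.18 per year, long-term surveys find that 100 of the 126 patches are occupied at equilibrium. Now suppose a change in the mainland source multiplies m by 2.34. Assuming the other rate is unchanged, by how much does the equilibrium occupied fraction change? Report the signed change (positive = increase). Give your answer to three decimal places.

0.106

Observed p* = 100/126 = 0.79365.
Balance m(1−p*) = e·p* gives m = e·p*/(1−p*) = 0.18×0.79365/0.20635 = 0.69230.
New p* = m/(m+e) = 1.61998/(1.61998+0.18000) = 0.90000.
Δp* = 0.90000 − 0.79365 = +0.10635.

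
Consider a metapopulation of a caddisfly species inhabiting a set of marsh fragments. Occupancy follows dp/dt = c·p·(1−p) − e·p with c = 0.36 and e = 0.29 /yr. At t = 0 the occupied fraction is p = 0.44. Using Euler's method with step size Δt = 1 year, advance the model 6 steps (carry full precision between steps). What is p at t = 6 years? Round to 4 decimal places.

0.2993

Update rule: p ← p + [c·p·(1−p) − e·p]·Δt with Δt = 1.
  1  |  dp/dt·Δt = -0.038896  |  p_1 = 0.401104
  2  |  dp/dt·Δt = -0.029841  |  p_2 = 0.371263
  3  |  dp/dt·Δt = -0.023633  |  p_3 = 0.347630
  4  |  dp/dt·Δt = -0.019171  |  p_4 = 0.328460
  5  |  dp/dt·Δt = -0.015847  |  p_5 = 0.312613
  6  |  dp/dt·Δt = -0.013299  |  p_6 = 0.299314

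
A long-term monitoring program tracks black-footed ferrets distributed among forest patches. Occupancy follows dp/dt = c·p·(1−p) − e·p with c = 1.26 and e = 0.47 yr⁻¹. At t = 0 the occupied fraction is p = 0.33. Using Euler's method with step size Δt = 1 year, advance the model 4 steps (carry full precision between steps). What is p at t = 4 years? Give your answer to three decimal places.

0.622

Update rule: p ← p + [c·p·(1−p) − e·p]·Δt with Δt = 1.
  1  |  dp/dt·Δt = +0.123486  |  p_1 = 0.453486
  2  |  dp/dt·Δt = +0.099136  |  p_2 = 0.552622
  3  |  dp/dt·Δt = +0.051779  |  p_3 = 0.604400
  4  |  dp/dt·Δt = +0.017198  |  p_4 = 0.621599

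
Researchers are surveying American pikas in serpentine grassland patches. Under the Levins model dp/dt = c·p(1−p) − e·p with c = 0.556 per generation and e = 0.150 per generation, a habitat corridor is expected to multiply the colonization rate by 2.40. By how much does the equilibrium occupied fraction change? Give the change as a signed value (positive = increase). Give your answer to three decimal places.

Before: p* = 1 − 0.150/0.556 = 0.7302.
After the change, c = 1.3344, e = 0.15, so p* = 1 − 0.15/1.3344 = 0.8876.
Δp* = 0.8876 − 0.7302 = +0.1574.

0.157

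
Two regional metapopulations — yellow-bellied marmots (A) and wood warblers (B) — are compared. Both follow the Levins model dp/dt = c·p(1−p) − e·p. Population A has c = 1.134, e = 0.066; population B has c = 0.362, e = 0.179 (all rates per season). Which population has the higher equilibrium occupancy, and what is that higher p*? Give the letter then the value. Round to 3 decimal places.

A: p*_A = 1 − 0.066/1.134 = 0.9418.
B: p*_B = 1 − 0.179/0.362 = 0.5055.
A is higher at 0.9418.

A, 0.942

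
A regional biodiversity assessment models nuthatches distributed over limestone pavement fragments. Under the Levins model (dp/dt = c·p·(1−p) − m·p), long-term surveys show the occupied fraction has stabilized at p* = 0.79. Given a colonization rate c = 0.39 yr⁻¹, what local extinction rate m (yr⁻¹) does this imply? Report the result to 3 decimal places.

At equilibrium c(1−p*) = m.
m = 0.39 × (1 − 0.79) = 0.39 × 0.2100 = 0.0819.

0.082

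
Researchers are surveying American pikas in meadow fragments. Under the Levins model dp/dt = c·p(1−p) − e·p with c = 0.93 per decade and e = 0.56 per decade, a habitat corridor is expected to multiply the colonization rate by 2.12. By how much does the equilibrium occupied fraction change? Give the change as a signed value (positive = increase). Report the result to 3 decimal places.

0.318

Before: p* = 1 − 0.56/0.93 = 0.3978.
After the change, c = 1.9716, e = 0.56, so p* = 1 − 0.56/1.9716 = 0.7160.
Δp* = 0.7160 − 0.3978 = +0.3181.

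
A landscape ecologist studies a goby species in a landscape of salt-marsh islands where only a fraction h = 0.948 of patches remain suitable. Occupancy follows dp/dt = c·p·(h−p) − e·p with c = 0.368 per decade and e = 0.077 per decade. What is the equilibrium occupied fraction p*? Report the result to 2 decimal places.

0.74

Setting dp/dt = 0 and dividing by p* gives c·(h−p*) = e.
So p* = h − e/c = 0.948 − 0.077/0.368 = 0.948 − 0.2092 = 0.7388.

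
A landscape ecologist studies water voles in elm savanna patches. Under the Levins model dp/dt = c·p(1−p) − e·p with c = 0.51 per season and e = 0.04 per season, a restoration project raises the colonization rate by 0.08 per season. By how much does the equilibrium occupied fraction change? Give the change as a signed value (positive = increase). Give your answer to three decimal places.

Before: p* = 1 − 0.04/0.51 = 0.9216.
After the change, c = 0.59, e = 0.04, so p* = 1 − 0.04/0.59 = 0.9322.
Δp* = 0.9322 − 0.9216 = +0.0106.

0.011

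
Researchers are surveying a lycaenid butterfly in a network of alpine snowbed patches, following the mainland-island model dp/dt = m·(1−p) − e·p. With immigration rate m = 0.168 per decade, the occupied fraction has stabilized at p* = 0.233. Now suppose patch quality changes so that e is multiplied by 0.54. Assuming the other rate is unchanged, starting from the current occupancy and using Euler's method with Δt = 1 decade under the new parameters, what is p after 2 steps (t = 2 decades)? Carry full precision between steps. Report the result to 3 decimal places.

0.324

Balance m(1−p*) = e·p* gives e = m(1−p*)/p* = 0.168×0.76700/0.23300 = 0.55303.
Starting from p₀ = 0.23300; update p ← p + (dp/dt)·Δt with the new parameters.
  1  |  dp/dt·Δt = +0.059274  |  p_1 = 0.292274
  2  |  dp/dt·Δt = +0.031614  |  p_2 = 0.323888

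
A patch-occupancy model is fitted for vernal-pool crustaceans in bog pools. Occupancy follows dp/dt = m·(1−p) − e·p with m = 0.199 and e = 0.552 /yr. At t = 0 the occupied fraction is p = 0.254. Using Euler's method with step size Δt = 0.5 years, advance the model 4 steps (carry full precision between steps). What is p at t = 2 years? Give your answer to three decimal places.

Update rule: p ← p + [m·(1−p) − e·p]·Δt with Δt = 0.5.
step 1: Δp = +0.00412, p = 0.25812
step 2: Δp = +0.00257, p = 0.26070
step 3: Δp = +0.00161, p = 0.26231
step 4: Δp = +0.00100, p = 0.26331

0.263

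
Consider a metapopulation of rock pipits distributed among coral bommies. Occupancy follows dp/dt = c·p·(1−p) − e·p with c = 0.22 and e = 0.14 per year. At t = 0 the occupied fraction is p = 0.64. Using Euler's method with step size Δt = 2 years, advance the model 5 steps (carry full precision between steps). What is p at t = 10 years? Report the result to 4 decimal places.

Update rule: p ← p + [c·p·(1−p) − e·p]·Δt with Δt = 2.
step 1: Δp = -0.07782, p = 0.56218
step 2: Δp = -0.04911, p = 0.51307
step 3: Δp = -0.03373, p = 0.47933
step 4: Δp = -0.02440, p = 0.45493
step 5: Δp = -0.01827, p = 0.43666

0.4367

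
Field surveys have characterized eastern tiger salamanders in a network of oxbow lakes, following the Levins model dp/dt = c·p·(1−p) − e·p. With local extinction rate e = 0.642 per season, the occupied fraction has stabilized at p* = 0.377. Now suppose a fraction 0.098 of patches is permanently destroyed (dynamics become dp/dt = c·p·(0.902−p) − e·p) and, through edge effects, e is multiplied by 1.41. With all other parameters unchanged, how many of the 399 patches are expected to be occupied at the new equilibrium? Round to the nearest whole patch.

9

Balance c(1−p*) = e gives c = e/(1 − 0.37700) = 0.642/0.62300 = 1.03050.
New p* = 0.902 − e/c = 0.902 − 0.90522/1.03050 = 0.02357.
Expected occupied = 399 × 0.02357 = 9.40 ≈ 9.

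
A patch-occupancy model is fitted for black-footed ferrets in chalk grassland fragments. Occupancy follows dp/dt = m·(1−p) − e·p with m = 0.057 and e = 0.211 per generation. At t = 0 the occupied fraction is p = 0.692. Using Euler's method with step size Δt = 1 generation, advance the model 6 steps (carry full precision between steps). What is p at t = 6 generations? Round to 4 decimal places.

0.2864

Update rule: p ← p + [m·(1−p) − e·p]·Δt with Δt = 1.
  1  |  dp/dt·Δt = -0.128456  |  p_1 = 0.563544
  2  |  dp/dt·Δt = -0.094030  |  p_2 = 0.469514
  3  |  dp/dt·Δt = -0.068830  |  p_3 = 0.400684
  4  |  dp/dt·Δt = -0.050383  |  p_4 = 0.350301
  5  |  dp/dt·Δt = -0.036881  |  p_5 = 0.313420
  6  |  dp/dt·Δt = -0.026997  |  p_6 = 0.286424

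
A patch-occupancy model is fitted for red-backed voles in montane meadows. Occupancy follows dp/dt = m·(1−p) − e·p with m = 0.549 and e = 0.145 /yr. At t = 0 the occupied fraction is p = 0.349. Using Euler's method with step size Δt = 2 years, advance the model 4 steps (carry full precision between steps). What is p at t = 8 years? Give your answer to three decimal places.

Update rule: p ← p + [m·(1−p) − e·p]·Δt with Δt = 2.
  1  |  dp/dt·Δt = +0.613588  |  p_1 = 0.962588
  2  |  dp/dt·Δt = -0.238072  |  p_2 = 0.724516
  3  |  dp/dt·Δt = +0.092372  |  p_3 = 0.816888
  4  |  dp/dt·Δt = -0.035840  |  p_4 = 0.781048

0.781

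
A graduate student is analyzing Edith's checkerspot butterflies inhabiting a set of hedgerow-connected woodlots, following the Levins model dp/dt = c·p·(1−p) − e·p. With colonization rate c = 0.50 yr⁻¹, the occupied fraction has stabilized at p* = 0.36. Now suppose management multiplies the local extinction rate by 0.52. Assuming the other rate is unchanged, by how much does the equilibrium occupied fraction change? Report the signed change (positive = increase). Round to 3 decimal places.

0.307

Balance c(1−p*) = e gives e = 0.50×(1 − 0.36000) = 0.32000.
New p* = 1 − e/c = 1 − 0.16640/0.50000 = 0.66720.
Δp* = 0.66720 − 0.36000 = +0.30720.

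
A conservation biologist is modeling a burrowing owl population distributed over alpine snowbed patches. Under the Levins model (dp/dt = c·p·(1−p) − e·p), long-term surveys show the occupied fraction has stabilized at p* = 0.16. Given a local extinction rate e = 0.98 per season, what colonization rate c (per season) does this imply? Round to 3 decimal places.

1.167

At equilibrium c(1−p*) = e, so c = e/(1−p*).
c = 0.98/(1 − 0.16) = 0.98/0.8400 = 1.1667.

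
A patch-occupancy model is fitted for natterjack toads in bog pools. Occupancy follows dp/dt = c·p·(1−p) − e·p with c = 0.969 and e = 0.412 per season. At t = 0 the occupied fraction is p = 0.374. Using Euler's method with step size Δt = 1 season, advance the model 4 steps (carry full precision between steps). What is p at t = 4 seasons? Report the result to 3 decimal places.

0.557

Update rule: p ← p + [c·p·(1−p) − e·p]·Δt with Δt = 1.
  1  |  dp/dt·Δt = +0.072778  |  p_1 = 0.446778
  2  |  dp/dt·Δt = +0.055433  |  p_2 = 0.502211
  3  |  dp/dt·Δt = +0.035334  |  p_3 = 0.537545
  4  |  dp/dt·Δt = +0.019415  |  p_4 = 0.556961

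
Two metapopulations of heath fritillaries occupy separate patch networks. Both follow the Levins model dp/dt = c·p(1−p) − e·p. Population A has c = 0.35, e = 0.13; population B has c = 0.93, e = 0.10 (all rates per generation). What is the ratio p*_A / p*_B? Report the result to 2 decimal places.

A: p*_A = 1 − 0.13/0.35 = 0.6286.
B: p*_B = 1 − 0.10/0.93 = 0.8925.
p*_A / p*_B = 0.6286/0.8925 = 0.7043.

0.70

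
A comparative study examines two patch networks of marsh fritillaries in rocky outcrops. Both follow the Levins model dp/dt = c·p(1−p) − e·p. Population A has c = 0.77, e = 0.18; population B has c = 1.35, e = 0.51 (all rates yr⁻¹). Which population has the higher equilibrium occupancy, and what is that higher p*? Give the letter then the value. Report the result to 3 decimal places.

A, 0.766

A: p*_A = 1 − 0.18/0.77 = 0.7662.
B: p*_B = 1 − 0.51/1.35 = 0.6222.
A is higher at 0.7662.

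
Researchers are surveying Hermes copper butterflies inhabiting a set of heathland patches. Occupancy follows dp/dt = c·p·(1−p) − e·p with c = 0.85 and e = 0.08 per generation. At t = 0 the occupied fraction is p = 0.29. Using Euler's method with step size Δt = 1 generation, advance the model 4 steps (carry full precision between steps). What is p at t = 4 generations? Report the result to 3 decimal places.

0.858

Update rule: p ← p + [c·p·(1−p) − e·p]·Δt with Δt = 1.
p: 0.29000 → 0.44181  (Δp = +0.15181)
p: 0.44181 → 0.61609  (Δp = +0.17428)
p: 0.61609 → 0.76785  (Δp = +0.15176)
p: 0.76785 → 0.85794  (Δp = +0.09009)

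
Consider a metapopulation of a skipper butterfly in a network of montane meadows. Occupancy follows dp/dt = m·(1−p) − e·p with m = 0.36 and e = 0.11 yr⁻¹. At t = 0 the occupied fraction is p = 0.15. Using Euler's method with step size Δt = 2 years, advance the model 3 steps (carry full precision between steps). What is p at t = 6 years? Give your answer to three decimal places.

Update rule: p ← p + [m·(1−p) − e·p]·Δt with Δt = 2.
  1  |  dp/dt·Δt = +0.579000  |  p_1 = 0.729000
  2  |  dp/dt·Δt = +0.034740  |  p_2 = 0.763740
  3  |  dp/dt·Δt = +0.002084  |  p_3 = 0.765824

0.766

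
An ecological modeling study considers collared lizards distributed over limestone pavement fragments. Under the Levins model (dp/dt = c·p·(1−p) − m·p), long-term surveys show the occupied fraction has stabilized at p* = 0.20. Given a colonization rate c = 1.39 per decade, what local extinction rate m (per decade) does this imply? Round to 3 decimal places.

At equilibrium c(1−p*) = m.
m = 1.39 × (1 − 0.20) = 1.39 × 0.8000 = 1.1120.

1.112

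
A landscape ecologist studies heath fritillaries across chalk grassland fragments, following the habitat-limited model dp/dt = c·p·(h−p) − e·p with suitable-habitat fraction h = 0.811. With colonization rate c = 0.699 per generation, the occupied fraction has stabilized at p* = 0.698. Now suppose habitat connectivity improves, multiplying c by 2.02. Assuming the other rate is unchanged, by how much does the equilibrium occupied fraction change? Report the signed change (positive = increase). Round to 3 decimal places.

Balance c(h−p*) = e gives e = 0.699×(0.811 − 0.69800) = 0.07899.
New p* = 0.811 − e/c = 0.811 − 0.07899/1.41198 = 0.75506.
Δp* = 0.75506 − 0.69800 = +0.05706.

0.057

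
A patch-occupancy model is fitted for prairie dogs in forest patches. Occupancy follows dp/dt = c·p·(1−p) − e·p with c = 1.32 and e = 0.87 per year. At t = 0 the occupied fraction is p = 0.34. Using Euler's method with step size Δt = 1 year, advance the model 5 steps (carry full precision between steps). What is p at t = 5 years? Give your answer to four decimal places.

0.3409

Update rule: p ← p + [c·p·(1−p) − e·p]·Δt with Δt = 1.
p: 0.34000 → 0.34041  (Δp = +0.00041)
p: 0.34041 → 0.34063  (Δp = +0.00023)
p: 0.34063 → 0.34076  (Δp = +0.00012)
p: 0.34076 → 0.34083  (Δp = +0.00007)
p: 0.34083 → 0.34086  (Δp = +0.00004)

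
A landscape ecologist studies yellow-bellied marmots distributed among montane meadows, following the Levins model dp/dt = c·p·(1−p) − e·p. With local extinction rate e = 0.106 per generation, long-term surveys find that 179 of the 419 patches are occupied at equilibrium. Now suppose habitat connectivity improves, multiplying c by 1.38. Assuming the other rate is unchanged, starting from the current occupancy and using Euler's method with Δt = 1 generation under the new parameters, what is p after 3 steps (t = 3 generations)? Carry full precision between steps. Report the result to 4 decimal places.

0.4750

Observed p* = 179/419 = 0.42721.
Balance c(1−p*) = e gives c = e/(1 − 0.42721) = 0.106/0.57279 = 0.18506.
Starting from p₀ = 0.42721; update p ← p + (dp/dt)·Δt with the new parameters.
t = 1: p = 0.42721 + (+0.01721) = 0.44442
t = 2: p = 0.44442 + (+0.01595) = 0.46036
t = 3: p = 0.46036 + (+0.01465) = 0.47501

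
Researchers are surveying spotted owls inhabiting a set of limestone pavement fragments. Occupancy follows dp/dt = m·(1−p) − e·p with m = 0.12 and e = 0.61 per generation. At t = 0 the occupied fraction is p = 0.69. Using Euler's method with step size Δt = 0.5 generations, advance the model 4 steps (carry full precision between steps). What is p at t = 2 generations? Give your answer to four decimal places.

0.2498

Update rule: p ← p + [m·(1−p) − e·p]·Δt with Δt = 0.5.
  1  |  dp/dt·Δt = -0.191850  |  p_1 = 0.498150
  2  |  dp/dt·Δt = -0.121825  |  p_2 = 0.376325
  3  |  dp/dt·Δt = -0.077359  |  p_3 = 0.298967
  4  |  dp/dt·Δt = -0.049123  |  p_4 = 0.249844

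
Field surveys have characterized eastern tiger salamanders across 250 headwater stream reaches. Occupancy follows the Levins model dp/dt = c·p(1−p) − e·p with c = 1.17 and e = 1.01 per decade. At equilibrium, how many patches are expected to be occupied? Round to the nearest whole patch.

p* = 1 − e/c = 1 − 1.01/1.17 = 0.1368.
Expected occupied patches = N × p* = 250 × 0.1368 = 34.19 ≈ 34.

34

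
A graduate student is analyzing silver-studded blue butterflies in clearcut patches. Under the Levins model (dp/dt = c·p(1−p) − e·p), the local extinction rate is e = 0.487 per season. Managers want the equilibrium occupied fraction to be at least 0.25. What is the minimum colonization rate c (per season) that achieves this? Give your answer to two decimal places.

p* = 1 − e/c ≥ 0.25 requires e/c ≤ 0.7500, i.e. c ≥ e/0.7500.
c_min = 0.487/0.7500 = 0.6493.

0.65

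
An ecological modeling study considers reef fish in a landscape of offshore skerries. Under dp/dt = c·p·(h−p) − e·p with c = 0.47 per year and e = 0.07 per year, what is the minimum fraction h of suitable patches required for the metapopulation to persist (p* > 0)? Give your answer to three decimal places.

p* = h − e/c is positive only when h > e/c.
h_min = e/c = 0.07/0.47 = 0.1489.

0.149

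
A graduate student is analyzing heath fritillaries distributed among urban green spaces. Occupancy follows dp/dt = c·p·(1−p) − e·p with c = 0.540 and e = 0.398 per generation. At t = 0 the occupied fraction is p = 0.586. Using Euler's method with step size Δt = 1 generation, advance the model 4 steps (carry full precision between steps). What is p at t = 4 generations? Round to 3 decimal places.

Update rule: p ← p + [c·p·(1−p) − e·p]·Δt with Δt = 1.
p: 0.58600 → 0.48378  (Δp = -0.10222)
p: 0.48378 → 0.42609  (Δp = -0.05769)
p: 0.42609 → 0.38856  (Δp = -0.03753)
p: 0.38856 → 0.36221  (Δp = -0.02635)

0.362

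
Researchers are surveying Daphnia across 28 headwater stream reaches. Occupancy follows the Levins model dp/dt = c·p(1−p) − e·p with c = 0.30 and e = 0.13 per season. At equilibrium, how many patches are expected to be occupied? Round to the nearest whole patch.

p* = 1 − e/c = 1 − 0.13/0.30 = 0.5667.
Expected occupied patches = N × p* = 28 × 0.5667 = 15.87 ≈ 16.

16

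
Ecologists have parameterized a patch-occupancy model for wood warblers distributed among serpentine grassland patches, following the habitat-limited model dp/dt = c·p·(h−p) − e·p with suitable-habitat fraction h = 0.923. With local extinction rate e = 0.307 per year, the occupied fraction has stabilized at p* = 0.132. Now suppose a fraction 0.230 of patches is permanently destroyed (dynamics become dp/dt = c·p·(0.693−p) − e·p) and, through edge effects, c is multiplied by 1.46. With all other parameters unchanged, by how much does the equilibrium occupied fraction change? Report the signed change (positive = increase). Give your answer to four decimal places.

Balance c(h−p*) = e gives c = e/(0.923 − 0.13200) = 0.307/0.79100 = 0.38812.
New p* = 0.693 − e/c = 0.693 − 0.30700/0.56666 = 0.15123.
Δp* = 0.15123 − 0.13200 = +0.01923.

0.0192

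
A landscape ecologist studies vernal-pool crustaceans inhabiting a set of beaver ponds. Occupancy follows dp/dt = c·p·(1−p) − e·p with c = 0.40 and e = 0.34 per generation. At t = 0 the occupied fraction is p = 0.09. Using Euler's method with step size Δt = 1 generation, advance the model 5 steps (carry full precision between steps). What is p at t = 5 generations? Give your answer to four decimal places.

0.1005

Update rule: p ← p + [c·p·(1−p) − e·p]·Δt with Δt = 1.
step 1: Δp = +0.00216, p = 0.09216
step 2: Δp = +0.00213, p = 0.09429
step 3: Δp = +0.00210, p = 0.09639
step 4: Δp = +0.00207, p = 0.09846
step 5: Δp = +0.00203, p = 0.10049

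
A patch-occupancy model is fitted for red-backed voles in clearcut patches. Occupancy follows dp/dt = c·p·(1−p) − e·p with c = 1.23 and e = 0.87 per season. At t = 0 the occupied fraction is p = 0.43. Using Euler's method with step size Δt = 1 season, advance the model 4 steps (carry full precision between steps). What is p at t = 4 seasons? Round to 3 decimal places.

0.306

Update rule: p ← p + [c·p·(1−p) − e·p]·Δt with Δt = 1.
  1  |  dp/dt·Δt = -0.072627  |  p_1 = 0.357373
  2  |  dp/dt·Δt = -0.028436  |  p_2 = 0.328937
  3  |  dp/dt·Δt = -0.014668  |  p_3 = 0.314269
  4  |  dp/dt·Δt = -0.008344  |  p_4 = 0.305925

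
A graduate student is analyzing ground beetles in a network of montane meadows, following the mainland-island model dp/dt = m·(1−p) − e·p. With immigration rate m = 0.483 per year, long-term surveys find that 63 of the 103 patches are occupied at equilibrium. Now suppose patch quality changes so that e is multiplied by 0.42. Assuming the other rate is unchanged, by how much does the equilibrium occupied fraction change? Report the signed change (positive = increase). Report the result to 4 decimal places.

Observed p* = 63/103 = 0.61165.
Balance m(1−p*) = e·p* gives e = m(1−p*)/p* = 0.483×0.38835/0.61165 = 0.30667.
New p* = m/(m+e) = 0.48300/(0.48300+0.12880) = 0.78947.
Δp* = 0.78947 − 0.61165 = +0.17782.

0.1778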